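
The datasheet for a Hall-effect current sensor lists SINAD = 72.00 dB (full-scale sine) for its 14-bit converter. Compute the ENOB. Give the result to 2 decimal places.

ENOB = (72.00 − 1.76)/6.02 = 11.6678 bits.

11.67 bits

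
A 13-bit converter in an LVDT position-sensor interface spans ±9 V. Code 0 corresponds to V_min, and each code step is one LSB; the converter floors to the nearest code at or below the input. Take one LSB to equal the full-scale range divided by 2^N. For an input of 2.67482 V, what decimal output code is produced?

5313

Span: 9 V − (-9 V) = 18 V. LSB = 18 V / 2^13 ≈ 2.197 mV.
code = ⌊(V_in − V_min)/LSB⌋ = ⌊(V_in − V_min) × 2^13 / range⌋
     = ⌊(2.67482 − (-9)) × 8192 / 18⌋ = ⌊11.67482 × 8192/18⌋
     = ⌊5313.340⌋ = 5313.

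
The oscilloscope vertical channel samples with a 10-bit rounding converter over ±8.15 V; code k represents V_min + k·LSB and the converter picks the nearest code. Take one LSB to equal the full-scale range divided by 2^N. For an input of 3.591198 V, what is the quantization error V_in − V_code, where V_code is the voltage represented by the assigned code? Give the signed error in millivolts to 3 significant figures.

−6.26 mV

Range = 8.15 − (-8.15) = 16.3 V. LSB = 16.3 V / 2^10 ≈ 15.92 mV.
(3.591198 − (-8.15)) / LSB = 11.741198 × 1024/16.3 = 737.6065. Nearest integer: k = 738.
Reconstructed level: -8.15 + 738 × 16.3/1024 V = 3.597460938 V.
Error = V_in − V_code = 3.591198 − (3.597460938) = −6.26 mV.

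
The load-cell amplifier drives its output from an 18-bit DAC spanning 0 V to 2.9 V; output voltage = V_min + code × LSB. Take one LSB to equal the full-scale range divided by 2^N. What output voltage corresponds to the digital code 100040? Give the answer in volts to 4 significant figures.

Span = 2.9 V. LSB = 2.9 V / 2^18.
Output = V_min + (100040/262144) × range = 0 + 0.381622 × 2.9 V
      = 0 V + 1.10670 V = 1.10670 V.

1.107 V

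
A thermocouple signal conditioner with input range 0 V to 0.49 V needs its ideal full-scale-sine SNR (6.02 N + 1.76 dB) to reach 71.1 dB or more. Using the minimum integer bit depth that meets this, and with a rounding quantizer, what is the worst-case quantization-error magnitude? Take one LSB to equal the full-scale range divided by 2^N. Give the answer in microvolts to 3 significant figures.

Full-scale range = 0.49 V.
6.02 N + 1.76 ≥ 71.1 gives N ≥ 11.518, so the minimum integer is 12.
LSB = 0.49 V / 2^12 = 119.63 µV.
|e|_max = LSB/2 = 59.8 µV.

59.8 µV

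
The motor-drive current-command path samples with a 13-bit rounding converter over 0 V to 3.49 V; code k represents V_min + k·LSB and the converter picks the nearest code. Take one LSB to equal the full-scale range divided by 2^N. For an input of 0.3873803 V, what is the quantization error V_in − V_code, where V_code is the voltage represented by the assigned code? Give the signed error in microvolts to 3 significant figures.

Range is 3.49 V. LSB = 3.49 V / 2^13 ≈ 426.0 µV.
Position in LSBs: (0.3873803 − (0)) × 8192/3.49 = 909.2892; rounding gives k = 909.
V_code = V_min + k × range/2^13 = 0 + 909 × 3.49/8192 = 0.3872570801 V.
V_in − V_code = 0.3873803 − (0.3872570801) = +123 µV.

+123 µV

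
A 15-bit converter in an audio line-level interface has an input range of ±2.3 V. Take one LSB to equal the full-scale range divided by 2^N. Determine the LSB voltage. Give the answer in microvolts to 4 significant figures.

The full-scale span is 2.3 − (-2.3) = 4.6 V.
2^15 = 32768 levels.
LSB = 4.6 V ÷ 2^15 = 4.6/32768 V = 140.4 µV.

140.4 µV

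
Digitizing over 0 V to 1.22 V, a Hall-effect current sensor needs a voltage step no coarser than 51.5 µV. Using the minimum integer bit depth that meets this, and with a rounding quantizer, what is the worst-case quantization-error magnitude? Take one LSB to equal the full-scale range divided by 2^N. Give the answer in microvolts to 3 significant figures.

18.6 µV

V_FS = 1.22 V.
Levels needed ≥ 1.22/51.5 µV = 23690. 2^15 = 32768 suffices, so N_min = 15.
LSB = 1.22 V ÷ 2^15 = 1.22/32768 V = 37.231 µV.
Half an LSB is 18.6 µV.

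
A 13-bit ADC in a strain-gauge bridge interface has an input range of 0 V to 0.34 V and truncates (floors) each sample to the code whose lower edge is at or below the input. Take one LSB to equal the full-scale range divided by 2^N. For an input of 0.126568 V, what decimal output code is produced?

Range is 0.34 V. LSB = 0.34 V / 2^13 ≈ 41.50 µV.
code = ⌊(V_in − V_min)/LSB⌋ = ⌊(V_in − V_min) × 2^13 / range⌋
     = ⌊(0.126568 − (0)) × 8192 / 0.34⌋ = ⌊0.126568 × 8192/0.34⌋
     = ⌊3049.544⌋ = 3049.

3049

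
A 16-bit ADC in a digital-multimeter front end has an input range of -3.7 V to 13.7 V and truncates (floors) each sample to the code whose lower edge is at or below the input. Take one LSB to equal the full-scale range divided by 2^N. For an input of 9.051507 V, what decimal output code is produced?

Span: 13.7 V − (-3.7 V) = 17.4 V. LSB = 17.4 V / 2^16 ≈ 265.5 µV.
V_in − V_min = 9.051507 − (-3.7) = 12.751507 V.
Divide by LSB: 12.751507 × 65536/17.4 = 48027.7450.
Truncating gives code 48027.

48027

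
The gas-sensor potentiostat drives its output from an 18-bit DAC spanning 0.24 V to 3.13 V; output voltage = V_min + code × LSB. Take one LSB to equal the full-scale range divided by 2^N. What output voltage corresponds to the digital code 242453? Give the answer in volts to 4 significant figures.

2.913 V

Span: 3.13 V − (0.24 V) = 2.89 V. LSB = 2.89 V / 2^18.
V_out = 0.24 + 242453 × (2.89/262144) V
      = 0.24 + 2.67292 = 2.91292 V.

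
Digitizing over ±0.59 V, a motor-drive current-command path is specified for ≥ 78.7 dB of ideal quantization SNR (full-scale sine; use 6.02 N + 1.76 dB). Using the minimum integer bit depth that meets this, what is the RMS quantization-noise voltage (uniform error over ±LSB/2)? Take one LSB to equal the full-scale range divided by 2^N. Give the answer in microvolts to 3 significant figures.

41.6 µV

Span: 0.59 V − (-0.59 V) = 1.18 V.
N ≥ (78.7 − 1.76)/6.02 = 12.781 → N_min = 13.
One LSB is 1.18 V / 8192 = 144.04 µV.
RMS noise = LSB/√12 = 41.6 µV.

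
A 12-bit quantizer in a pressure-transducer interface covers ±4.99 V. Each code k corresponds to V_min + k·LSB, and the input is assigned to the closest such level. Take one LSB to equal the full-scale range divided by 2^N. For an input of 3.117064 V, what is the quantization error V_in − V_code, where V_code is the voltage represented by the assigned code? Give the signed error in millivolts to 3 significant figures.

+0.751 mV

The full-scale span is 4.99 − (-4.99) = 9.98 V. LSB = 9.98 V / 2^12 ≈ 2.437 mV.
(3.117064 − (-4.99)) / LSB = 8.107064 × 4096/9.98 = 3327.3080. Nearest integer: k = 3327.
V_code = -4.99 + (3327/4096) × 9.98 = 3.116313477 V.
Error = V_in − V_code = 3.117064 − (3.116313477) = +0.751 mV.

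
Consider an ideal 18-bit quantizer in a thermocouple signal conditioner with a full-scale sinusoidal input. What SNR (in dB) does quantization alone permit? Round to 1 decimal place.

110.1 dB

6.02(18) + 1.76 = 108.36 + 1.76 = 110.12 dB.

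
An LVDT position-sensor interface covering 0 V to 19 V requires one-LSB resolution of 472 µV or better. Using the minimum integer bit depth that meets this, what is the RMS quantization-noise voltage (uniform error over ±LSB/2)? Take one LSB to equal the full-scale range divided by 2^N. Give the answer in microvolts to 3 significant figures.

Range is 19 V.
Required number of levels: 19/472 µV = 40254; smallest N with 2^N ≥ that is 16.
One LSB is 19 V / 65536 = 289.92 µV.
V_rms = LSB/√12 = 83.7 µV.

83.7 µV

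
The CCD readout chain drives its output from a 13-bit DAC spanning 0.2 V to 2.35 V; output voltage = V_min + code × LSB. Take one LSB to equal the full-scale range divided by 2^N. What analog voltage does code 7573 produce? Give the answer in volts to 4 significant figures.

Full-scale range = 2.35 V − (0.2 V) = 2.15 V. LSB = 2.15 V / 2^13.
Output = V_min + (7573/8192) × range = 0.2 + 0.924438 × 2.15 V
      = 0.2 V + 1.98754 V = 2.18754 V.

2.188 V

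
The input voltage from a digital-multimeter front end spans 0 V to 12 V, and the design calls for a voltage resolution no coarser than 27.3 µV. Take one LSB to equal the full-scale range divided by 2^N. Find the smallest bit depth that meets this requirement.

Full-scale range = 12 V.
12 V / 27.3 µV = 439600. Since 2^18 = 262144 and 2^19 = 524288, N = 19.

19 bits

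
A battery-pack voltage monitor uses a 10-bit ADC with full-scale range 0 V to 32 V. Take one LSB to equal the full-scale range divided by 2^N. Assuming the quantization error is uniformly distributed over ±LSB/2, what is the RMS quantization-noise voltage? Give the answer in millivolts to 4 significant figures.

9.021 mV

Span = 32 V.
Step size = 32/1024 V = 31.2500 mV.
RMS of a uniform error over width LSB is LSB/√12 = 9.021 mV.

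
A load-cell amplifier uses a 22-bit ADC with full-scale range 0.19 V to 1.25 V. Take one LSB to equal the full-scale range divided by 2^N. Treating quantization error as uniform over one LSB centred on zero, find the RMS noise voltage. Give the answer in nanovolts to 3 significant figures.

73.0 nV

Span: 1.25 V − (0.19 V) = 1.06 V.
LSB = 1.06 V / 2^22 = 252.72 nV.
For a uniform distribution on [−LSB/2, +LSB/2], V_rms = LSB/√12 = 252.72 nV/3.4641 = 73.0 nV.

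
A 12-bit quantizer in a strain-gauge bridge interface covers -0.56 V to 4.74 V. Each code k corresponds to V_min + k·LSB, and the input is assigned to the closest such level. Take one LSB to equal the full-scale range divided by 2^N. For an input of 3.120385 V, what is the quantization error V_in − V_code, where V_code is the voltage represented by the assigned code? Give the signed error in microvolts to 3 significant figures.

+405 µV

Span: 4.74 V − (-0.56 V) = 5.3 V. LSB = 5.3 V / 2^12 ≈ 1.294 mV.
(3.120385 − (-0.56)) / LSB = 3.680385 × 4096/5.3 = 2844.3126. Nearest integer: k = 2844.
Reconstructed level: -0.56 + 2844 × 5.3/4096 V = 3.119980469 V.
e = 3.120385 − (3.119980469) = +405 µV.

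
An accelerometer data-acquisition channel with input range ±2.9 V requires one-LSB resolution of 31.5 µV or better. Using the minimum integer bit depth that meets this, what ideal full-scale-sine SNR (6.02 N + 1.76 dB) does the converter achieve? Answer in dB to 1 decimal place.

110.1 dB

Span: 2.9 V − (-2.9 V) = 5.8 V.
Levels needed ≥ 5.8/31.5 µV = 184100. 2^18 = 262144 suffices, so N_min = 18.
SNR = 6.02 × 18 + 1.76 = 110.12 dB.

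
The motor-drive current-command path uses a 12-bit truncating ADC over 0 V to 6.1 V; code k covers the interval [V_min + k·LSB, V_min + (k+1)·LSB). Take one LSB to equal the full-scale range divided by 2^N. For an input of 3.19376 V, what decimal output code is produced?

2144

Full-scale range = 6.1 V. LSB = 6.1 V / 2^12 ≈ 1.489 mV.
V_in − V_min = 3.19376 − (0) = 3.19376 V.
Divide by LSB: 3.19376 × 4096/6.1 = 2144.5313.
Truncating gives code 2144.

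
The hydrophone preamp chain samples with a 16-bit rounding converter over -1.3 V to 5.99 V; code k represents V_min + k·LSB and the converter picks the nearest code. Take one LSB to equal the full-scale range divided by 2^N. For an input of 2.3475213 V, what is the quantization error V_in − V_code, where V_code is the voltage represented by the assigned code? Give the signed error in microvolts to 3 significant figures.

The full-scale span is 5.99 − (-1.3) = 7.29 V. LSB = 7.29 V / 2^16 ≈ 111.2 µV.
Position in LSBs: (2.3475213 − (-1.3)) × 65536/7.29 = 32790.6661; rounding gives k = 32791.
V_code = -1.3 + (32791/65536) × 7.29 = 2.3475584412 V.
Error = V_in − V_code = 2.3475213 − (2.3475584412) = −37.1 µV.

−37.1 µV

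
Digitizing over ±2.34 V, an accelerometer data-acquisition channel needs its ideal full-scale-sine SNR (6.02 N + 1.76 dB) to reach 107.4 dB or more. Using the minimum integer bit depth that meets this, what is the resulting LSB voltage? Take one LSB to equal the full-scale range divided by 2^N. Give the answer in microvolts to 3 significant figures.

17.9 µV

The full-scale span is 2.34 − (-2.34) = 4.68 V.
Solving 6.02 N ≥ 107.4 − 1.76: N ≥ 17.548. Round up → N = 18.
LSB = 4.68 V ÷ 2^18 = 4.68/262144 V = 17.9 µV.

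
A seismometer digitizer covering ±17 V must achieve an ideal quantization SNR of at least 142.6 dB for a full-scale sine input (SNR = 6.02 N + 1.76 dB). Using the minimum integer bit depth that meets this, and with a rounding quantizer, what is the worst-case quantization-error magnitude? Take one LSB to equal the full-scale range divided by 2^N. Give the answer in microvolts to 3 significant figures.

Range = 17 − (-17) = 34 V.
6.02 N + 1.76 ≥ 142.6 gives N ≥ 23.395, so the minimum integer is 24.
LSB = 34 V ÷ 2^24 = 34/16777216 V = 2.0266 µV.
|e|_max = LSB/2 = 1.01 µV.

1.01 µV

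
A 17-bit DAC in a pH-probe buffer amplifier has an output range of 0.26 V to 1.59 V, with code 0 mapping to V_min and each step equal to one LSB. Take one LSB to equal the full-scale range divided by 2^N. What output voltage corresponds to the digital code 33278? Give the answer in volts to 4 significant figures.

The full-scale span is 1.59 − (0.26) = 1.33 V. LSB = 1.33 V / 2^17.
V_out = V_min + code × LSB = 0.26 V + 33278 × 1.33 V / 131072
      = 0.26 + 0.337675 = 0.597675 V.

0.5977 V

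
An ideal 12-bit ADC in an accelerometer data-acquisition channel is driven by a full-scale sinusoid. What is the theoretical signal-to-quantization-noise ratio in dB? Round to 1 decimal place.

Ideal quantization SNR: 6.02 × 12 + 1.76 dB = 74.0 dB.

74.0 dB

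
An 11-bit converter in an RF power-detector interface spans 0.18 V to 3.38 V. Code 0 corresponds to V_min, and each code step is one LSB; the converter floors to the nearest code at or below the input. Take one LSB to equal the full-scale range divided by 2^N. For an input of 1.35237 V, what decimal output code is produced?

Full-scale range = 3.38 V − (0.18 V) = 3.2 V. LSB = 3.2 V / 2^11 ≈ 1.562 mV.
(V_in − V_min) × 2^11/range = (1.35237 − (0.18)) × 2048/3.2 = 750.317.
Floor → code = 750.

750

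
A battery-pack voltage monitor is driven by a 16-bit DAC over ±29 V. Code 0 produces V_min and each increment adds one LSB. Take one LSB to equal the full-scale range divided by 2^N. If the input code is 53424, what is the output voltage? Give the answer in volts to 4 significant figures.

Range = 29 − (-29) = 58 V. LSB = 58 V / 2^16.
V_out = -29 + 53424 × (58/65536) V
      = -29 V + 47.2808 V = 18.2808 V.

18.28 V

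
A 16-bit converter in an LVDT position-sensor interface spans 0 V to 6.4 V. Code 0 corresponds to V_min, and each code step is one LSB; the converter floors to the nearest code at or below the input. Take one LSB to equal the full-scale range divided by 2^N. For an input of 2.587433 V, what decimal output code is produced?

Span = 6.4 V. LSB = 6.4 V / 2^16 ≈ 97.66 µV.
V_in − V_min = 2.587433 − (0) = 2.587433 V.
Divide by LSB: 2.587433 × 65536/6.4 = 26495.3139.
Truncating gives code 26495.

26495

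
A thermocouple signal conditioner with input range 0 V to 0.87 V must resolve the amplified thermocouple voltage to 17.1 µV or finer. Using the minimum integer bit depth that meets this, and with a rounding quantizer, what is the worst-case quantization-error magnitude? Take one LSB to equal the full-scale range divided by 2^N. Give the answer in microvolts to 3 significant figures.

6.64 µV

Range is 0.87 V.
Required number of levels: 0.87/17.1 µV = 50877; smallest N with 2^N ≥ that is 16.
One LSB is 0.87 V / 65536 = 13.275 µV.
|e|_max = LSB/2 = 6.64 µV.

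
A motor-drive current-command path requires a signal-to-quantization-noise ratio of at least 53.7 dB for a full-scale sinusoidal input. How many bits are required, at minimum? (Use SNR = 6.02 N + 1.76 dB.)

9 bits

Solving 6.02 N ≥ 53.7 − 1.76: N ≥ 8.628. Round up → N = 9.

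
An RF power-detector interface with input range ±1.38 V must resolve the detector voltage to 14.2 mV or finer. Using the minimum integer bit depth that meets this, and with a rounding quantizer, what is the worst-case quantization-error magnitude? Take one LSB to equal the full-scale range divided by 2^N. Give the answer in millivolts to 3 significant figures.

5.39 mV

Span: 1.38 V − (-1.38 V) = 2.76 V.
Levels needed ≥ 2.76/14.2 mV = 194.4. 2^8 = 256 suffices, so N_min = 8.
LSB = 2.76 V ÷ 2^8 = 2.76/256 V = 10.781 mV.
Max error for round-to-nearest is LSB/2 = 5.39 mV.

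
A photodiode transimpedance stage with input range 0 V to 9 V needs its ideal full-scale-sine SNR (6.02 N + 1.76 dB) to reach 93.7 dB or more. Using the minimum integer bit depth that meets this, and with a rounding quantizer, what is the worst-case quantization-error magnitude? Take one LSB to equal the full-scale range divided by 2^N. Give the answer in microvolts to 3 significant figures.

V_FS = 9 V.
6.02 N + 1.76 ≥ 93.7 gives N ≥ 15.272, so the minimum integer is 16.
LSB = 9 V / 2^16 = 137.33 µV.
Half an LSB is 68.7 µV.

68.7 µV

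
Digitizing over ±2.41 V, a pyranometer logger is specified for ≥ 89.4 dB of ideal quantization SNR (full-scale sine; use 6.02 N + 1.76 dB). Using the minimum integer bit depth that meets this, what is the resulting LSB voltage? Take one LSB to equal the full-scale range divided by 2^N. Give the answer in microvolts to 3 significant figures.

Full-scale range = 2.41 V − (-2.41 V) = 4.82 V.
Solving 6.02 N ≥ 89.4 − 1.76: N ≥ 14.558. Round up → N = 15.
LSB = 4.82 V / 2^15 = 147 µV.

147 µV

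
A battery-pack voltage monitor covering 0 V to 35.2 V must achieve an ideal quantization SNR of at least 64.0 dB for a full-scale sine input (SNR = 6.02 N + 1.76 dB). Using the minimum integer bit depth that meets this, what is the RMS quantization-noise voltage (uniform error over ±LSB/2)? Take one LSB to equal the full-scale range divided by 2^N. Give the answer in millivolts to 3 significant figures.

V_FS = 35.2 V.
N ≥ (64.0 − 1.76)/6.02 = 10.339 → N_min = 11.
LSB = 35.2 V / 2^11 = 17.188 mV.
σ_q = LSB/√12 = 17.188 mV/3.4641 = 4.96 mV.

4.96 mV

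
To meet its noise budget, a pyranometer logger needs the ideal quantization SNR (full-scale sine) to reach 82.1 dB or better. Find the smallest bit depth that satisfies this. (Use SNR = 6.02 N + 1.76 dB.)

14 bits

6.02 N + 1.76 ≥ 82.1 gives N ≥ 13.346, so the minimum integer is 14.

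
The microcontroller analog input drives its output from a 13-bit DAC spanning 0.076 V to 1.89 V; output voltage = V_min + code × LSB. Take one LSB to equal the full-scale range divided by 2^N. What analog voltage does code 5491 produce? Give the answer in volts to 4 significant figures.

Range = 1.89 − (0.076) = 1.814 V. LSB = 1.814 V / 2^13.
V_out = 0.076 + 5491 × (1.814/8192) V
      = 0.076 + 1.21590 = 1.29190 V.

1.292 V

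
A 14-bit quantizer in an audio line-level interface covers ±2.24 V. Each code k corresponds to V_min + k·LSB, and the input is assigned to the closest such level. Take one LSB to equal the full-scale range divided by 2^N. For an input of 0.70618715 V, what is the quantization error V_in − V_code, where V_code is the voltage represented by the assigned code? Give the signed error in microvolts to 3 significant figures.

−102 µV

Range = 2.24 − (-2.24) = 4.48 V. LSB = 4.48 V / 2^14 ≈ 273.4 µV.
(V_in − V_min)/LSB = (0.70618715 − (-2.24)) × 16384/4.48 = 10774.6273 → nearest code k = 10775.
Reconstructed level: -2.24 + 10775 × 4.48/16384 V = 0.70628906250 V.
V_in − V_code = 0.70618715 − (0.70628906250) = −102 µV.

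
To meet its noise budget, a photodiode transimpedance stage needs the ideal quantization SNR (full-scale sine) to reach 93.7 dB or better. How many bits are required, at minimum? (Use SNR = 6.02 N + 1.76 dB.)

Required N = ⌈(93.7 − 1.76)/6.02⌉ = ⌈15.272⌉ = 16.

16 bits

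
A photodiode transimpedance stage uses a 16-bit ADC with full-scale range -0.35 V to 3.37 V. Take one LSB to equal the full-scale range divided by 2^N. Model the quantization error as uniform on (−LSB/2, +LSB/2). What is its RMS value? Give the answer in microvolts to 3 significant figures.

16.4 µV

Full-scale range = 3.37 V − (-0.35 V) = 3.72 V.
Step size = 3.72/65536 V = 56.763 µV.
For a uniform distribution on [−LSB/2, +LSB/2], V_rms = LSB/√12 = 56.763 µV/3.4641 = 16.4 µV.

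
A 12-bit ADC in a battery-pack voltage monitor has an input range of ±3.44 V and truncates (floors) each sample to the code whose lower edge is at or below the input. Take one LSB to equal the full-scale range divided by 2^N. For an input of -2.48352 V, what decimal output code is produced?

569

Full-scale range = 3.44 V − (-3.44 V) = 6.88 V. LSB = 6.88 V / 2^12 ≈ 1.680 mV.
V_in − V_min = -2.48352 − (-3.44) = 0.95648 V.
Divide by LSB: 0.95648 × 4096/6.88 = 569.4393.
Truncating gives code 569.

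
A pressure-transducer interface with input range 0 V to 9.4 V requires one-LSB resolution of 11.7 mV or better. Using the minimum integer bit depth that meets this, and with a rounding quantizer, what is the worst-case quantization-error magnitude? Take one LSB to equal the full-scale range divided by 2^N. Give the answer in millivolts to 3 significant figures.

Span = 9.4 V.
Required number of levels: 9.4/11.7 mV = 803.42; smallest N with 2^N ≥ that is 10.
One LSB is 9.4 V / 1024 = 9.1797 mV.
Half an LSB is 4.59 mV.

4.59 mV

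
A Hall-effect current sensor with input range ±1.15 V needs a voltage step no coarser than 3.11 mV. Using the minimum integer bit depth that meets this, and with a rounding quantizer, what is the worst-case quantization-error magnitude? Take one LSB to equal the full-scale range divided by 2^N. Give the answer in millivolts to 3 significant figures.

Span: 1.15 V − (-1.15 V) = 2.3 V.
Need 2^N ≥ 2.3 V / 3.11 mV = 739.5 → N_min = 10.
LSB = 2.3 V ÷ 2^10 = 2.3/1024 V = 2.2461 mV.
|e|_max = LSB/2 = 1.12 mV.

1.12 mV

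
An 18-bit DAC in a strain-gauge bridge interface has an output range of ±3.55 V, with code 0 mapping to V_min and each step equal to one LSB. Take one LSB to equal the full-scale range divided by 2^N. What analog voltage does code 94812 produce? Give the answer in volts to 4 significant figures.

-0.9821 V

Range = 3.55 − (-3.55) = 7.1 V. LSB = 7.1 V / 2^18.
V_out = -3.55 + 94812 × (7.1/262144) V
      = -3.55 + 2.56792 = -0.982079 V.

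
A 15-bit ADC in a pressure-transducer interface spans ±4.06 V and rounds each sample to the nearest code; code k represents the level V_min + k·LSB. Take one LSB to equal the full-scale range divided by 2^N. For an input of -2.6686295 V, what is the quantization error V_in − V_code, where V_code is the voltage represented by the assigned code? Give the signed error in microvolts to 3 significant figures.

−41.9 µV

Range = 4.06 − (-4.06) = 8.12 V. LSB = 8.12 V / 2^15 ≈ 247.8 µV.
(-2.6686295 − (-4.06)) / LSB = 1.3913705 × 32768/8.12 = 5614.8311. Nearest integer: k = 5615.
V_code = -4.06 + (5615/32768) × 8.12 = -2.6685876465 V.
Error = V_in − V_code = -2.6686295 − (-2.6685876465) = −41.9 µV.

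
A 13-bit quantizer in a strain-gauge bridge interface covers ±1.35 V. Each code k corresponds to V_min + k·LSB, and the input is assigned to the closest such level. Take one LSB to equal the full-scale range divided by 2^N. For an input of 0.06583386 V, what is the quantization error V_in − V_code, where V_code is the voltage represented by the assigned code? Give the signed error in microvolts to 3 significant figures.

Range = 1.35 − (-1.35) = 2.7 V. LSB = 2.7 V / 2^13 ≈ 329.6 µV.
(0.06583386 − (-1.35)) / LSB = 1.41583386 × 8192/2.7 = 4295.7448. Nearest integer: k = 4296.
Reconstructed level: -1.35 + 4296 × 2.7/8192 V = 0.06591796875 V.
e = 0.06583386 − (0.06591796875) = −84.1 µV.

−84.1 µV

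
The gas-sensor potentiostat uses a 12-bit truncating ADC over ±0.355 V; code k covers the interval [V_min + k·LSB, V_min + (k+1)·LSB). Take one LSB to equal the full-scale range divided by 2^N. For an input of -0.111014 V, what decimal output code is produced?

Span: 0.355 V − (-0.355 V) = 0.71 V. LSB = 0.71 V / 2^12 ≈ 173.3 µV.
V_in − V_min = -0.111014 − (-0.355) = 0.243986 V.
Divide by LSB: 0.243986 × 4096/0.71 = 1407.5587.
Truncating gives code 1407.

1407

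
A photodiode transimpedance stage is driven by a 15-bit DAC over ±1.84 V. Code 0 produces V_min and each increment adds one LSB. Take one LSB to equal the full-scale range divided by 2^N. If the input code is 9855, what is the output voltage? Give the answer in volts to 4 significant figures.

The full-scale span is 1.84 − (-1.84) = 3.68 V. LSB = 3.68 V / 2^15.
V_out = -1.84 + 9855 × (3.68/32768) V
      = -1.84 + 1.10676 = -0.733237 V.

-0.7332 V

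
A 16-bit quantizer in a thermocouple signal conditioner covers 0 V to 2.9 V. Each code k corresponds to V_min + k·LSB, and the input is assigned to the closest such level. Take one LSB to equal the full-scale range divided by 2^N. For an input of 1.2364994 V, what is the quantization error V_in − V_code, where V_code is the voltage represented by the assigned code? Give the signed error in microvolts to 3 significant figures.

+8.01 µV

Full-scale range = 2.9 V. LSB = 2.9 V / 2^16 ≈ 44.25 µV.
(V_in − V_min)/LSB = (1.2364994 − (0)) × 65536/2.9 = 27943.1809 → nearest code k = 27943.
V_code = 0 + (27943/65536) × 2.9 = 1.2364913940 V.
e = 1.2364994 − (1.2364913940) = +8.01 µV.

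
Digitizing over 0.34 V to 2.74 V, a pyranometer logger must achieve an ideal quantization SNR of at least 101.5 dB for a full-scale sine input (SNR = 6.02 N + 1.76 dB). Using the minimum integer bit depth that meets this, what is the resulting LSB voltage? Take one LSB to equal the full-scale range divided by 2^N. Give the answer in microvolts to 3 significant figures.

18.3 µV

Span: 2.74 V − (0.34 V) = 2.4 V.
Solving 6.02 N ≥ 101.5 − 1.76: N ≥ 16.568. Round up → N = 17.
Step size = 2.4/131072 V = 18.3 µV.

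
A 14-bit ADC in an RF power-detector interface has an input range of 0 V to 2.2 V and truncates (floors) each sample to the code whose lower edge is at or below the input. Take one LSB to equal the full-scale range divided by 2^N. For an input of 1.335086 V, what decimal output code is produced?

9942

V_FS = 2.2 V. LSB = 2.2 V / 2^14 ≈ 134.3 µV.
code = ⌊(V_in − V_min)/LSB⌋ = ⌊(V_in − V_min) × 2^14 / range⌋
     = ⌊(1.335086 − (0)) × 16384 / 2.2⌋ = ⌊1.335086 × 16384/2.2⌋
     = ⌊9942.750⌋ = 9942.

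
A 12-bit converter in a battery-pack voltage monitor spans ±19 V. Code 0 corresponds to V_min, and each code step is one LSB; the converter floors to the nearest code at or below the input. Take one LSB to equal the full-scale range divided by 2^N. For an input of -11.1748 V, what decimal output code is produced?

843

The full-scale span is 19 − (-19) = 38 V. LSB = 38 V / 2^12 ≈ 9.277 mV.
(V_in − V_min) × 2^12/range = (-11.1748 − (-19)) × 4096/38 = 843.474.
Floor → code = 843.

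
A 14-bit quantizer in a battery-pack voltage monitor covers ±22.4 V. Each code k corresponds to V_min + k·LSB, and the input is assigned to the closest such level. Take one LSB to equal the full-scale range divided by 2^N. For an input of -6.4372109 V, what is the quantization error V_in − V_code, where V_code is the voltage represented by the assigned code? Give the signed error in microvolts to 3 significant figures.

Full-scale range = 22.4 V − (-22.4 V) = 44.8 V. LSB = 44.8 V / 2^14 ≈ 2.734 mV.
Position in LSBs: (-6.4372109 − (-22.4)) × 16384/44.8 = 5837.8200; rounding gives k = 5838.
V_code = V_min + k × range/2^14 = -22.4 + 5838 × 44.8/16384 = -6.4367187500 V.
Error = V_in − V_code = -6.4372109 − (-6.4367187500) = −492 µV.

−492 µV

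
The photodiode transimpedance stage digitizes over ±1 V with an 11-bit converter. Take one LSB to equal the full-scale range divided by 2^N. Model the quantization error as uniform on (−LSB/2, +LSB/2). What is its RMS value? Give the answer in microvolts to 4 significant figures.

281.9 µV

Span: 1 V − (-1 V) = 2 V.
One LSB is 2 V / 2048 = 0.976563 mV.
RMS of a uniform error over width LSB is LSB/√12 = 281.9 µV.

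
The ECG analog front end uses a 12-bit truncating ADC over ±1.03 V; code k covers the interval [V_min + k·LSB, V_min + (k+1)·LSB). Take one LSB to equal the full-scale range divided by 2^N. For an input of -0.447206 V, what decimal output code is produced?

The full-scale span is 1.03 − (-1.03) = 2.06 V. LSB = 2.06 V / 2^12 ≈ 0.5029 mV.
code = ⌊(V_in − V_min)/LSB⌋ = ⌊(V_in − V_min) × 2^12 / range⌋
     = ⌊(-0.447206 − (-1.03)) × 4096 / 2.06⌋ = ⌊0.582794 × 4096/2.06⌋
     = ⌊1158.798⌋ = 1158.

1158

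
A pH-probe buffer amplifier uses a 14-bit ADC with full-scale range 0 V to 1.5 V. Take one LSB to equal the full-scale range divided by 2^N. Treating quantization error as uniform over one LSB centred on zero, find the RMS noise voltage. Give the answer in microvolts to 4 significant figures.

Full-scale range = 1.5 V.
LSB = 1.5 V / 2^14 = 91.5527 µV.
For a uniform distribution on [−LSB/2, +LSB/2], V_rms = LSB/√12 = 91.5527 µV/3.4641 = 26.43 µV.

26.43 µV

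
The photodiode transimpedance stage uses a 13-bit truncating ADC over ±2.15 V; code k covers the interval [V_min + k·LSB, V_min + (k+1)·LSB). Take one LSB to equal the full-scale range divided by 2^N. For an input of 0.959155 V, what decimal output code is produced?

Range = 2.15 − (-2.15) = 4.3 V. LSB = 4.3 V / 2^13 ≈ 0.5249 mV.
code = ⌊(V_in − V_min)/LSB⌋ = ⌊(V_in − V_min) × 2^13 / range⌋
     = ⌊(0.959155 − (-2.15)) × 8192 / 4.3⌋ = ⌊3.109155 × 8192/4.3⌋
     = ⌊5923.302⌋ = 5923.

5923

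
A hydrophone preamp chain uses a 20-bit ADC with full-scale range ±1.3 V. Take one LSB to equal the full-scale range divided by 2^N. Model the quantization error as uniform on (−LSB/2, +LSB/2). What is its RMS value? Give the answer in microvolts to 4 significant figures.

0.7158 µV

Range = 1.3 − (-1.3) = 2.6 V.
LSB = 2.6 V ÷ 2^20 = 2.6/1048576 V = 2.47955 µV.
V_rms = LSB/√12 = 2.47955 µV / √12 = 0.7158 µV.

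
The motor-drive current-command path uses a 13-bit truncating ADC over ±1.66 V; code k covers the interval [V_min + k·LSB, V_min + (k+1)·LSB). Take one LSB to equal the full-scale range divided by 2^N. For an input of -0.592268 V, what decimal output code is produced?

2634

Span: 1.66 V − (-1.66 V) = 3.32 V. LSB = 3.32 V / 2^13 ≈ 405.3 µV.
V_in − V_min = -0.592268 − (-1.66) = 1.067732 V.
Divide by LSB: 1.067732 × 8192/3.32 = 2634.5965.
Truncating gives code 2634.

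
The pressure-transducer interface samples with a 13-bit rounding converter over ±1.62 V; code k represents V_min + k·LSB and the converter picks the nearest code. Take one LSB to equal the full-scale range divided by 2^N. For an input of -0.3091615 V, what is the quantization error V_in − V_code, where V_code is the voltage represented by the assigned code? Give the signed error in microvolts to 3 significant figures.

The full-scale span is 1.62 − (-1.62) = 3.24 V. LSB = 3.24 V / 2^13 ≈ 395.5 µV.
(V_in − V_min)/LSB = (-0.3091615 − (-1.62)) × 8192/3.24 = 3314.3176 → nearest code k = 3314.
V_code = -1.62 + (3314/8192) × 3.24 = -0.3092871094 V.
V_in − V_code = -0.3091615 − (-0.3092871094) = +126 µV.

+126 µV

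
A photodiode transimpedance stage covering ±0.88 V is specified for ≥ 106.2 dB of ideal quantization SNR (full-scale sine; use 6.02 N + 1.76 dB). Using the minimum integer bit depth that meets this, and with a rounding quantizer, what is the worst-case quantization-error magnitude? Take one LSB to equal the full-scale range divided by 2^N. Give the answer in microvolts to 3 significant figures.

3.36 µV

The full-scale span is 0.88 − (-0.88) = 1.76 V.
6.02 N + 1.76 ≥ 106.2 gives N ≥ 17.349, so the minimum integer is 18.
One LSB is 1.76 V / 262144 = 6.7139 µV.
|e|_max = LSB/2 = 3.36 µV.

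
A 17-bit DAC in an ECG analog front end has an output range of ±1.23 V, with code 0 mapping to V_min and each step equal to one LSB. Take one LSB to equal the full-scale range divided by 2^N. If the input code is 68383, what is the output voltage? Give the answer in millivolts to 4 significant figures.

53.43 mV

Full-scale range = 1.23 V − (-1.23 V) = 2.46 V. LSB = 2.46 V / 2^17.
Output = V_min + (68383/131072) × range = -1.23 + 0.521721 × 2.46 V
      = -1.23 + 1.28343 = 0.0534334 V.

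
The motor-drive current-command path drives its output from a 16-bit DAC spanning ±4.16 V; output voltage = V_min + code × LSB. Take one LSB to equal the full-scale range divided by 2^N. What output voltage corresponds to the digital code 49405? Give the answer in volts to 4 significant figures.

2.112 V

Span: 4.16 V − (-4.16 V) = 8.32 V. LSB = 8.32 V / 2^16.
V_out = -4.16 + 49405 × (8.32/65536) V
      = -4.16 V + 6.27212 V = 2.11212 V.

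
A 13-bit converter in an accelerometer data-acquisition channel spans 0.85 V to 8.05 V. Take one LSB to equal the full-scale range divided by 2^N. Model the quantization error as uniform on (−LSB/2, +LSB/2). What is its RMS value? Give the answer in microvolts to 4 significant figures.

253.7 µV

Range = 8.05 − (0.85) = 7.2 V.
One LSB is 7.2 V / 8192 = 0.878906 mV.
σ_q = LSB/√12 = 0.878906 mV/3.4641 = 253.7 µV.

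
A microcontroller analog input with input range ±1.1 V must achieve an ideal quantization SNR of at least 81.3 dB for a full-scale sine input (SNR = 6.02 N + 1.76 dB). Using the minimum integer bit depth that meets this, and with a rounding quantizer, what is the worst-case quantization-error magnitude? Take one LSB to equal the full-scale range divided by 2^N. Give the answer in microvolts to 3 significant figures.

Full-scale range = 1.1 V − (-1.1 V) = 2.2 V.
Solving 6.02 N ≥ 81.3 − 1.76: N ≥ 13.213. Round up → N = 14.
Step size = 2.2/16384 V = 134.28 µV.
Half an LSB is 67.1 µV.

67.1 µV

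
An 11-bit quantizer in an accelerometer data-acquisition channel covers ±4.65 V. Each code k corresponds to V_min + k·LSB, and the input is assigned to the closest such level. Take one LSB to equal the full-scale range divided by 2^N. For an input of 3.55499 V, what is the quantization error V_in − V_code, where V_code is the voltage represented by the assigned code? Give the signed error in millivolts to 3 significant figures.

−0.625 mV

The full-scale span is 4.65 − (-4.65) = 9.3 V. LSB = 9.3 V / 2^11 ≈ 4.541 mV.
(3.55499 − (-4.65)) / LSB = 8.20499 × 2048/9.3 = 1806.8623. Nearest integer: k = 1807.
V_code = V_min + k × range/2^11 = -4.65 + 1807 × 9.3/2048 = 3.555615234 V.
Error = V_in − V_code = 3.55499 − (3.555615234) = −0.625 mV.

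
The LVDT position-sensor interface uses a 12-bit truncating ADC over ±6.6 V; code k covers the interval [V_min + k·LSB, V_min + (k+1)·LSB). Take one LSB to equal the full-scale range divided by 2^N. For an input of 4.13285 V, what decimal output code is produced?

3330

Span: 6.6 V − (-6.6 V) = 13.2 V. LSB = 13.2 V / 2^12 ≈ 3.223 mV.
V_in − V_min = 4.13285 − (-6.6) = 10.73285 V.
Divide by LSB: 10.73285 × 4096/13.2 = 3330.4359.
Truncating gives code 3330.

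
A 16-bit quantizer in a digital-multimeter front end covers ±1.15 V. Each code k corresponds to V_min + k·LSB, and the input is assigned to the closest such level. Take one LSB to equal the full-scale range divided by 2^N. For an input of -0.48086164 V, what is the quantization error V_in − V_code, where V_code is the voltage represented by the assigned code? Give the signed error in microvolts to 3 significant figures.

Range = 1.15 − (-1.15) = 2.3 V. LSB = 2.3 V / 2^16 ≈ 35.10 µV.
Position in LSBs: (-0.48086164 − (-1.15)) × 65536/2.3 = 19066.3702; rounding gives k = 19066.
Reconstructed level: -1.15 + 19066 × 2.3/65536 V = -0.48087463379 V.
V_in − V_code = -0.48086164 − (-0.48087463379) = +13.0 µV.

+13.0 µV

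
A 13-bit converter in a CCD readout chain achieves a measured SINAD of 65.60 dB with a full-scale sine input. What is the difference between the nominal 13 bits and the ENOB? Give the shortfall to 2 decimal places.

2.40 bits

N_eff = (65.60 − 1.76)/6.02 = 10.6047 bits.
13 − 10.6047 = 2.40 bits below nominal.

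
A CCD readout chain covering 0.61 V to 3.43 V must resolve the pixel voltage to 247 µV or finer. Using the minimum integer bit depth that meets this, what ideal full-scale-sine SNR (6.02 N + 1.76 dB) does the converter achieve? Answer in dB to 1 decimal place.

Full-scale range = 3.43 V − (0.61 V) = 2.82 V.
2.82 V / 247 µV = 11420. Since 2^13 = 8192 and 2^14 = 16384, N = 14.
Ideal SNR at N = 14: 6.02·14 + 1.76 = 86.0 dB.

86.0 dB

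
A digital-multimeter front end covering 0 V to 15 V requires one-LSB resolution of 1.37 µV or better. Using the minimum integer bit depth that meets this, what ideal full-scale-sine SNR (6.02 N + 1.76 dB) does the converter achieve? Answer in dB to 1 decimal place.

146.2 dB

V_FS = 15 V.
Need 2^N ≥ 15 V / 1.37 µV = 1.095e7 → N_min = 24.
Ideal SNR at N = 24: 6.02·24 + 1.76 = 146.2 dB.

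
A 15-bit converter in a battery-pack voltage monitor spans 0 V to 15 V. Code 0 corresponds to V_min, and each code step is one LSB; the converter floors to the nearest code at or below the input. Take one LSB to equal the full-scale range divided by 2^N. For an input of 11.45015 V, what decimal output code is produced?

Span = 15 V. LSB = 15 V / 2^15 ≈ 457.8 µV.
(V_in − V_min) × 2^15/range = (11.45015 − (0)) × 32768/15 = 25013.234.
Floor → code = 25013.

25013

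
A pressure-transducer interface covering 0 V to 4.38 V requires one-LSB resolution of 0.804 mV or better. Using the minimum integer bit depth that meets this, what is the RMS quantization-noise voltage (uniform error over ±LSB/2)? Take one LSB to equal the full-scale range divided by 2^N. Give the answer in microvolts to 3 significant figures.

154 µV

V_FS = 4.38 V.
Required number of levels: 4.38/0.804 mV = 5447.8; smallest N with 2^N ≥ that is 13.
LSB = 4.38 V / 2^13 = 0.53467 mV.
σ_q = LSB/√12 = 0.53467 mV/3.4641 = 154 µV.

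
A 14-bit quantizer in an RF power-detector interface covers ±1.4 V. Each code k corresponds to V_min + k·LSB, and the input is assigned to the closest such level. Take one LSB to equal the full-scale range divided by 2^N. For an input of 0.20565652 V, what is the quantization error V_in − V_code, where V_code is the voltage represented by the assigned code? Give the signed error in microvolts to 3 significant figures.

+65.7 µV

Range = 1.4 − (-1.4) = 2.8 V. LSB = 2.8 V / 2^14 ≈ 170.9 µV.
Position in LSBs: (0.20565652 − (-1.4)) × 16384/2.8 = 9395.3844; rounding gives k = 9395.
V_code = -1.4 + (9395/16384) × 2.8 = 0.20559082031 V.
Error = V_in − V_code = 0.20565652 − (0.20559082031) = +65.7 µV.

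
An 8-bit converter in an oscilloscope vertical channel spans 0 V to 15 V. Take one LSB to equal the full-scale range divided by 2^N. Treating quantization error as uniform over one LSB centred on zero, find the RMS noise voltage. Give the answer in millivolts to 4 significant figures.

16.91 mV

Span = 15 V.
LSB = 15 V / 2^8 = 58.5938 mV.
V_rms = LSB/√12 = 58.5938 mV / √12 = 16.91 mV.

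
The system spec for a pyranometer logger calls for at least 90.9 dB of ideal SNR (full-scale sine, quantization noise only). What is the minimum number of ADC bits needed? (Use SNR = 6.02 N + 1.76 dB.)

6.02 N + 1.76 ≥ 90.9 gives N ≥ 14.807, so the minimum integer is 15.

15 bits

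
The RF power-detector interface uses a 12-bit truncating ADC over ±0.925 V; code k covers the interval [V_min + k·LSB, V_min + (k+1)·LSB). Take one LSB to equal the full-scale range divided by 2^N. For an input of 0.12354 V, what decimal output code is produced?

The full-scale span is 0.925 − (-0.925) = 1.85 V. LSB = 1.85 V / 2^12 ≈ 451.7 µV.
code = ⌊(V_in − V_min)/LSB⌋ = ⌊(V_in − V_min) × 2^12 / range⌋
     = ⌊(0.12354 − (-0.925)) × 4096 / 1.85⌋ = ⌊1.04854 × 4096/1.85⌋
     = ⌊2321.524⌋ = 2321.

2321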